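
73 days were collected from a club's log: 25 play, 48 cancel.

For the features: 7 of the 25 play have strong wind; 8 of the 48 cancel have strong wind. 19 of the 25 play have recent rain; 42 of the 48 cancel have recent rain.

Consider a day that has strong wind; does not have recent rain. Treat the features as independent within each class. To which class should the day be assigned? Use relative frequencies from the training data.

play

play: (25/73) × (7/25) × (6/25) ≈ 0.0230137
cancel: (48/73) × (8/48) × (6/48) ≈ 0.0136986
Highest score → play.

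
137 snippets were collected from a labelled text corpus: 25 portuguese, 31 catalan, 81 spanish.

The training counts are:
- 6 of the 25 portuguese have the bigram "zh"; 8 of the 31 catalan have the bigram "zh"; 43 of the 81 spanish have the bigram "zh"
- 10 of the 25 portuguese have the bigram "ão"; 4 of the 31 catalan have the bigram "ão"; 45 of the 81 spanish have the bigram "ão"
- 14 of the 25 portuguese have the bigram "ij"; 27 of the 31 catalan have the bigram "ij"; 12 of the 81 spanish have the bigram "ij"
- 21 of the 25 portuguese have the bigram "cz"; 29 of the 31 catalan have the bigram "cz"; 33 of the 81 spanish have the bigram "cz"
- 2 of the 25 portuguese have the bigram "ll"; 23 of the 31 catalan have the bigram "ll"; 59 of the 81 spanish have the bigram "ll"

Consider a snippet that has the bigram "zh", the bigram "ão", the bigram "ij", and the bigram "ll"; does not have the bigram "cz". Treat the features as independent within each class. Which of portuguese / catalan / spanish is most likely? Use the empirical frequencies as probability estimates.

spanish

portuguese: (25/137) × (6/25) × (10/25) × (14/25) × (4/25) × (2/25) ≈ 0.000125571
catalan: (31/137) × (8/31) × (4/31) × (27/31) × (2/31) × (23/31) ≈ 0.000314126
spanish: (81/137) × (43/81) × (45/81) × (12/81) × (48/81) × (59/81) ≈ 0.0111505
Highest score → spanish.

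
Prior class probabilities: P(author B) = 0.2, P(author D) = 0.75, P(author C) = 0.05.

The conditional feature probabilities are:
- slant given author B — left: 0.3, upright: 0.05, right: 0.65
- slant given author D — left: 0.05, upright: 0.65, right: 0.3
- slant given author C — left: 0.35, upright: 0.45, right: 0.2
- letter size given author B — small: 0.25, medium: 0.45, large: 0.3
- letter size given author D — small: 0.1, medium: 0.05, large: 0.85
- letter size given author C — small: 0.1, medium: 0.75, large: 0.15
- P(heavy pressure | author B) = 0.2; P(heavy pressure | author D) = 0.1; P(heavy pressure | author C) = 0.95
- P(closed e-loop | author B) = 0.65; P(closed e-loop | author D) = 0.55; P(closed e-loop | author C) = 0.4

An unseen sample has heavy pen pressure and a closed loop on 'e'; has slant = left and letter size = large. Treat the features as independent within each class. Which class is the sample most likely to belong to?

author B: 0.2 × 0.3 × 0.3 × 0.2 × 0.65 = 0.00234
author D: 0.75 × 0.05 × 0.85 × 0.1 × 0.55 = 0.001753125
author C: 0.05 × 0.35 × 0.15 × 0.95 × 0.4 = 0.0009975
Highest score → author B.

author B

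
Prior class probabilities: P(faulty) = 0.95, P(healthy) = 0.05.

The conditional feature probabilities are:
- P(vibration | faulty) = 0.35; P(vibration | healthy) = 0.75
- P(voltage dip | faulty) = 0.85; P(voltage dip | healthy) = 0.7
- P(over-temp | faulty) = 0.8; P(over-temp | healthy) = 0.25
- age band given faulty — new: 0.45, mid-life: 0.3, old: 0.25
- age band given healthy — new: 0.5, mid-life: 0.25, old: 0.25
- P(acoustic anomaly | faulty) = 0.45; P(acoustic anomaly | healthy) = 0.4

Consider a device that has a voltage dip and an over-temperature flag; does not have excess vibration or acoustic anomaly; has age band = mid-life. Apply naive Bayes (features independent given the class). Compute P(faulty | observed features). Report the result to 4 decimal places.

faulty: 0.95 × (1−0.35) × 0.85 × 0.8 × 0.3 × (1−0.45) = 0.0692835
healthy: 0.05 × (1−0.75) × 0.7 × 0.25 × 0.25 × (1−0.4) = 0.000328125
P(faulty | x) = 0.0692835 / 0.069611625 ≈ 0.9953

0.9953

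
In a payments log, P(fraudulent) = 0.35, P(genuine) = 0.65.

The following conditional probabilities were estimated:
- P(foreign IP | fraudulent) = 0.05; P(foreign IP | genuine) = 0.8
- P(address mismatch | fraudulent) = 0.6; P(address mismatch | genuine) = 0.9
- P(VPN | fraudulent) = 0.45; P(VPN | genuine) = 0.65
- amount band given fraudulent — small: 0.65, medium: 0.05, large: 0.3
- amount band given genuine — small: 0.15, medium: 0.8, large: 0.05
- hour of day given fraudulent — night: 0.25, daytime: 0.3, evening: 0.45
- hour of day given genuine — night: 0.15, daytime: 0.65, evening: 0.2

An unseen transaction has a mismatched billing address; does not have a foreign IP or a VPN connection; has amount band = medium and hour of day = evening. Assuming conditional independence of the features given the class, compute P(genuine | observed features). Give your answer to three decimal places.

fraudulent: 0.35 × (1−0.05) × 0.6 × (1−0.45) × 0.05 × 0.45 = 0.0024688125
genuine: 0.65 × (1−0.8) × 0.9 × (1−0.65) × 0.8 × 0.2 = 0.006552
P(genuine | x) = 0.006552 / 0.0090208125 ≈ 0.726

0.726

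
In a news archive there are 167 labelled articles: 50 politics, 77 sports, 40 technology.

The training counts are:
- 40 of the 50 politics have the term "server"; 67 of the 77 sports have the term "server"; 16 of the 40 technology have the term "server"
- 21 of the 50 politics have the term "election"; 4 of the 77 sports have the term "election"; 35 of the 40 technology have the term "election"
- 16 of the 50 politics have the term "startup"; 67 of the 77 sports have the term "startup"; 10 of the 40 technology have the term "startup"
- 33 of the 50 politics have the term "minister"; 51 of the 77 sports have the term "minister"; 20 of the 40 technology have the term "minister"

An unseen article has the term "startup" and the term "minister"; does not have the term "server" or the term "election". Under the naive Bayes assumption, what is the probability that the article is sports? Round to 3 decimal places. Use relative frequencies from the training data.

politics: (50/167) × (10/50) × (29/50) × (16/50) × (33/50) ≈ 0.00733509
sports: (77/167) × (10/77) × (73/77) × (67/77) × (51/77) ≈ 0.0327174
technology: (40/167) × (24/40) × (5/40) × (10/40) × (20/40) ≈ 0.00224551
P(sports | x) = 0.0327174 / 0.042298 ≈ 0.773

0.773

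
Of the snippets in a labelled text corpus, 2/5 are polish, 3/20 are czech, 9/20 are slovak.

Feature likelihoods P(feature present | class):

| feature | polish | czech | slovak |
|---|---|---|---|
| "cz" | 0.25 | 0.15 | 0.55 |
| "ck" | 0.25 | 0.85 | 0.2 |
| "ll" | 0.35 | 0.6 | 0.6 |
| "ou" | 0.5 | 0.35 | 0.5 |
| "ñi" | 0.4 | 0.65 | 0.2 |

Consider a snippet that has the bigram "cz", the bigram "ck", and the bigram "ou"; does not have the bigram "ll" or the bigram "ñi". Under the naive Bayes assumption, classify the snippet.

polish: 0.4 × 0.25 × 0.25 × (1−0.35) × 0.5 × (1−0.4) = 0.004875
czech: 0.15 × 0.15 × 0.85 × (1−0.6) × 0.35 × (1−0.65) = 0.000937125
slovak: 0.45 × 0.55 × 0.2 × (1−0.6) × 0.5 × (1−0.2) = 0.00792
Highest score → slovak.

slovak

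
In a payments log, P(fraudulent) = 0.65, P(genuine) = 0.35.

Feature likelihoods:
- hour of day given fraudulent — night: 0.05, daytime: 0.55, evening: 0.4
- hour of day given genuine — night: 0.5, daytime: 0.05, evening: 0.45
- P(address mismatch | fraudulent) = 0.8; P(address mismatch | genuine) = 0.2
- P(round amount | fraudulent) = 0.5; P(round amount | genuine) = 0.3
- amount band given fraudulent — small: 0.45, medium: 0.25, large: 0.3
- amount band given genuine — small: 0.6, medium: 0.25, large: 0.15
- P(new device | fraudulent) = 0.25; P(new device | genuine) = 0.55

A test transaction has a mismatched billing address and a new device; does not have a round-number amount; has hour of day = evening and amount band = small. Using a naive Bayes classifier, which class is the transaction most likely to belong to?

fraudulent: 0.65 × 0.4 × 0.8 × (1−0.5) × 0.45 × 0.25 = 0.0117
genuine: 0.35 × 0.45 × 0.2 × (1−0.3) × 0.6 × 0.55 = 0.0072765
Highest score → fraudulent.

fraudulent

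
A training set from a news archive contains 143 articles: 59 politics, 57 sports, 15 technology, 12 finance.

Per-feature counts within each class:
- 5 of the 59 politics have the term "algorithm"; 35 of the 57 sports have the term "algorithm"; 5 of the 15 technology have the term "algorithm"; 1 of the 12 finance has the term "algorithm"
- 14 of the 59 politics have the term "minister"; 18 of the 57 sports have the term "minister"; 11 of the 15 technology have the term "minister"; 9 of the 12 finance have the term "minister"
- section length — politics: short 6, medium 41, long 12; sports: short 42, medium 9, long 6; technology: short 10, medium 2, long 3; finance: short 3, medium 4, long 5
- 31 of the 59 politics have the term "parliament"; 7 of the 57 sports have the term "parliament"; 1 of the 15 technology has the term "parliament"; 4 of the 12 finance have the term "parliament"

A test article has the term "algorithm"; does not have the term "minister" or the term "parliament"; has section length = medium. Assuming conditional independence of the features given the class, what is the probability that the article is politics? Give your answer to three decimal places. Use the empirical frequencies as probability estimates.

politics: (59/143) × (5/59) × (45/59) × (41/59) × (28/59) ≈ 0.00879493
sports: (57/143) × (35/57) × (39/57) × (9/57) × (50/57) ≈ 0.0231945
technology: (15/143) × (5/15) × (4/15) × (2/15) × (14/15) ≈ 0.00116032
finance: (12/143) × (1/12) × (3/12) × (4/12) × (8/12) ≈ 0.0003885
P(politics | x) = 0.00879493 / 0.03353825 ≈ 0.262

0.262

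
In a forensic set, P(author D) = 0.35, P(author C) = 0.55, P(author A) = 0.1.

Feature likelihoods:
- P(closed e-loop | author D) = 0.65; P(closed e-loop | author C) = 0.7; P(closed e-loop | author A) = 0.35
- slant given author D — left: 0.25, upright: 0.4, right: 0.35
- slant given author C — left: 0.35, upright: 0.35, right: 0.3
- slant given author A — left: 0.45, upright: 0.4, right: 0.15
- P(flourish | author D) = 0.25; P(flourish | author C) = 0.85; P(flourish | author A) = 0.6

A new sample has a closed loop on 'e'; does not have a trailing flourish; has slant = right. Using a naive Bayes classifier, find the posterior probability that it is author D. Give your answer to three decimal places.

author D: 0.35 × 0.65 × 0.35 × (1−0.25) = 0.05971875
author C: 0.55 × 0.7 × 0.3 × (1−0.85) = 0.017325
author A: 0.1 × 0.35 × 0.15 × (1−0.6) = 0.0021
P(author D | x) = 0.05971875 / 0.07914375 ≈ 0.755

0.755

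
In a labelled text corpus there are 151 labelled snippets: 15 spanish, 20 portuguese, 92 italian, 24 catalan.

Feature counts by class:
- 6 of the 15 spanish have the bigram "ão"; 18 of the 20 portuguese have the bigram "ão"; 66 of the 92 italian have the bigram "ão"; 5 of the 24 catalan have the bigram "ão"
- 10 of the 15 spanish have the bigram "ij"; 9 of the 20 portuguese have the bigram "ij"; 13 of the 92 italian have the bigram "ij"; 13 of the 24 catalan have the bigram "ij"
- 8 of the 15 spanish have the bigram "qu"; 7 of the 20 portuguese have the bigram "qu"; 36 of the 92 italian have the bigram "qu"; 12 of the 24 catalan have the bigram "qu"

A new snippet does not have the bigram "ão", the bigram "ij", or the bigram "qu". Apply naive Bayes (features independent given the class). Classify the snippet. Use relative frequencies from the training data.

spanish: (15/151) × (9/15) × (5/15) × (7/15) ≈ 0.00927152
portuguese: (20/151) × (2/20) × (11/20) × (13/20) ≈ 0.0047351
italian: (92/151) × (26/92) × (79/92) × (56/92) ≈ 0.0899986
catalan: (24/151) × (19/24) × (11/24) × (12/24) ≈ 0.0288355
Highest score → italian.

italian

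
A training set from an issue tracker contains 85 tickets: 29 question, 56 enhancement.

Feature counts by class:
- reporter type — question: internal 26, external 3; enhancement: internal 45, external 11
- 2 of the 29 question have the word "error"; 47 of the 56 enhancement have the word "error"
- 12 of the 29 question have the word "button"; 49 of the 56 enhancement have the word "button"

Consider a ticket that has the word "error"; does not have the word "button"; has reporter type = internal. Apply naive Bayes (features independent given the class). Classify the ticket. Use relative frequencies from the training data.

question: (29/85) × (26/29) × (2/29) × (17/29) ≈ 0.0123662
enhancement: (56/85) × (45/56) × (47/56) × (7/56) ≈ 0.055541
Highest score → enhancement.

enhancement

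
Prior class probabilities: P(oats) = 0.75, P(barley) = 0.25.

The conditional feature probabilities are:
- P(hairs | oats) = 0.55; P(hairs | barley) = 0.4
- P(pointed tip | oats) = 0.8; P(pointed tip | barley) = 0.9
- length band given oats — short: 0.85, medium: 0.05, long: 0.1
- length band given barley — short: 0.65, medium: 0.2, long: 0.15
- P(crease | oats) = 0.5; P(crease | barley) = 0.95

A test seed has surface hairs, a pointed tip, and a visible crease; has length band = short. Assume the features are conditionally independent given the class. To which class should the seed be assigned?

oats

oats: 0.75 × 0.55 × 0.8 × 0.85 × 0.5 = 0.14025
barley: 0.25 × 0.4 × 0.9 × 0.65 × 0.95 = 0.055575
Highest score → oats.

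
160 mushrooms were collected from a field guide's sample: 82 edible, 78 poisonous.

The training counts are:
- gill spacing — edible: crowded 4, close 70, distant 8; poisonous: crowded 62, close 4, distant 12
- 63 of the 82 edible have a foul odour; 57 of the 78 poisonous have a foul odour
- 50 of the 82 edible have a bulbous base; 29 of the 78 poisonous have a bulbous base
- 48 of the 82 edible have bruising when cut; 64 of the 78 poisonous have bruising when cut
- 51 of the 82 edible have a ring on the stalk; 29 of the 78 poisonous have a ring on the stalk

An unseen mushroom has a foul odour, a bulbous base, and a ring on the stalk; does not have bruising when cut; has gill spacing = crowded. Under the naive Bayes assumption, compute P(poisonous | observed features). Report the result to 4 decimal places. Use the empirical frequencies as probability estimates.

0.6994

edible: (82/160) × (4/82) × (63/82) × (50/82) × (34/82) × (51/82) ≈ 0.00302026
poisonous: (78/160) × (62/78) × (57/78) × (29/78) × (14/78) × (29/78) ≈ 0.00702574
P(poisonous | x) = 0.00702574 / 0.010046 ≈ 0.6994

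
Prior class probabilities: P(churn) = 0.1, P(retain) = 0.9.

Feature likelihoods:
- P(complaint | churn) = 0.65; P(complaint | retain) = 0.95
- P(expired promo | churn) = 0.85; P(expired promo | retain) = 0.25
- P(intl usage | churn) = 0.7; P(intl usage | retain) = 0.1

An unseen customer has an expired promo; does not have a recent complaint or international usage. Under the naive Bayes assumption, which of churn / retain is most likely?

churn: 0.1 × (1−0.65) × 0.85 × (1−0.7) = 0.008925
retain: 0.9 × (1−0.95) × 0.25 × (1−0.1) = 0.010125
Highest score → retain.

retain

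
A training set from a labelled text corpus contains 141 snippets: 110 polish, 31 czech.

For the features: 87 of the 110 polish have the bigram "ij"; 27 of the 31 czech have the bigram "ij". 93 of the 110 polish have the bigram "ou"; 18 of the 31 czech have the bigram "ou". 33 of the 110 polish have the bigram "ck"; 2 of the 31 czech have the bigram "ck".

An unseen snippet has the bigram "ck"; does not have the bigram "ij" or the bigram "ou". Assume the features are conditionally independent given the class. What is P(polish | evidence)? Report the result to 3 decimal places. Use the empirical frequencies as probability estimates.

polish: (110/141) × (23/110) × (17/110) × (33/110) ≈ 0.00756286
czech: (31/141) × (4/31) × (13/31) × (2/31) ≈ 0.000767522
P(polish | x) = 0.00756286 / 0.008330382 ≈ 0.908

0.908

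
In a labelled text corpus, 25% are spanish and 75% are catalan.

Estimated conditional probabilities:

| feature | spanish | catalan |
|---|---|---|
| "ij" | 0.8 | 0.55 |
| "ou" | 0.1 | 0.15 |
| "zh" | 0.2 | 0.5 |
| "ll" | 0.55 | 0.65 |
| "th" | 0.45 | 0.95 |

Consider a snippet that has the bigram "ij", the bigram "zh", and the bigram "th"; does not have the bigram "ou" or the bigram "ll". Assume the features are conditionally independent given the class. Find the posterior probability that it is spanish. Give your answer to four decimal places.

0.1112

spanish: 0.25 × 0.8 × (1−0.1) × 0.2 × (1−0.55) × 0.45 = 0.00729
catalan: 0.75 × 0.55 × (1−0.15) × 0.5 × (1−0.65) × 0.95 = 0.05829140625
P(spanish | x) = 0.00729 / 0.06558140625 ≈ 0.1112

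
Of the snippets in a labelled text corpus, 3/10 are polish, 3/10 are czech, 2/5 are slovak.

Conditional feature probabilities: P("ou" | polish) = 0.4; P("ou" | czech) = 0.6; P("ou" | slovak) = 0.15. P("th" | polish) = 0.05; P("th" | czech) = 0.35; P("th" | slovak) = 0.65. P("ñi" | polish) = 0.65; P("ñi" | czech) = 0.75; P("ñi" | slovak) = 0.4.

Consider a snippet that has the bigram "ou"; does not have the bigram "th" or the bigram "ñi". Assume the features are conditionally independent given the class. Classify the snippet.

polish: 0.3 × 0.4 × (1−0.05) × (1−0.65) = 0.0399
czech: 0.3 × 0.6 × (1−0.35) × (1−0.75) = 0.02925
slovak: 0.4 × 0.15 × (1−0.65) × (1−0.4) = 0.0126
Highest score → polish.

polish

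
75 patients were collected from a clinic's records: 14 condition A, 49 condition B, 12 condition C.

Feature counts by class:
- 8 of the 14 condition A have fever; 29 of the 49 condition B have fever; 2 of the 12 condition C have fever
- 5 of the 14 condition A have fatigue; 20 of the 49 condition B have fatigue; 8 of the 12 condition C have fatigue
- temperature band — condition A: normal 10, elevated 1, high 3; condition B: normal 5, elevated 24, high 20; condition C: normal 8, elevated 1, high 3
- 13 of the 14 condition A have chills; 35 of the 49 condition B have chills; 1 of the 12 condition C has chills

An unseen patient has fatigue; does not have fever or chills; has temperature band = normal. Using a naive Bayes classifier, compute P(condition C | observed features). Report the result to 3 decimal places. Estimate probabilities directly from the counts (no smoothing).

condition A: (14/75) × (6/14) × (5/14) × (10/14) × (1/14) ≈ 0.00145773
condition B: (49/75) × (20/49) × (20/49) × (5/49) × (14/49) ≈ 0.00317328
condition C: (12/75) × (10/12) × (8/12) × (8/12) × (11/12) ≈ 0.054321
P(condition C | x) = 0.054321 / 0.05895201 ≈ 0.921

0.921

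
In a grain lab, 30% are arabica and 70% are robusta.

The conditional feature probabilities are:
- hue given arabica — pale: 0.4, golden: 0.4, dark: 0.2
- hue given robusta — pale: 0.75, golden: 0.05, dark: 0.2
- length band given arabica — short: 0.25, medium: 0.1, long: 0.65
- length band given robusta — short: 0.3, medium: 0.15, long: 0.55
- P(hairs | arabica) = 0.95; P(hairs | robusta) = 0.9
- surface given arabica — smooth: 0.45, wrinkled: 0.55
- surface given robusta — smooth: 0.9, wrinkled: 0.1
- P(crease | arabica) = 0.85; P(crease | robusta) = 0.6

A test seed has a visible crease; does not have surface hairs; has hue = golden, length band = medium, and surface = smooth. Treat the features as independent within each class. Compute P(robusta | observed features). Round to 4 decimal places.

arabica: 0.3 × 0.4 × 0.1 × (1−0.95) × 0.45 × 0.85 = 0.0002295
robusta: 0.7 × 0.05 × 0.15 × (1−0.9) × 0.9 × 0.6 = 0.0002835
P(robusta | x) = 0.0002835 / 0.000513 ≈ 0.5526

0.5526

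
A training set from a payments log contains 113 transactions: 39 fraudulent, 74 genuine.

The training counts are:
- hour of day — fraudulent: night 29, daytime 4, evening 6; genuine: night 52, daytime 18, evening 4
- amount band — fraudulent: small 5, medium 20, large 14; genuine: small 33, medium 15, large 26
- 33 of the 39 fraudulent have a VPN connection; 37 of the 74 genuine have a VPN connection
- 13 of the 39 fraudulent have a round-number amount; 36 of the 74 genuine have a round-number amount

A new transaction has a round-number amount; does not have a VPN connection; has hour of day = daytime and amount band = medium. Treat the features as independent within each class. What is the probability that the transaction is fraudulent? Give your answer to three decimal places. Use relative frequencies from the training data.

0.106

fraudulent: (39/113) × (4/39) × (20/39) × (6/39) × (13/39) ≈ 0.00093092
genuine: (74/113) × (18/74) × (15/74) × (37/74) × (36/74) ≈ 0.00785406
P(fraudulent | x) = 0.00093092 / 0.00878498 ≈ 0.106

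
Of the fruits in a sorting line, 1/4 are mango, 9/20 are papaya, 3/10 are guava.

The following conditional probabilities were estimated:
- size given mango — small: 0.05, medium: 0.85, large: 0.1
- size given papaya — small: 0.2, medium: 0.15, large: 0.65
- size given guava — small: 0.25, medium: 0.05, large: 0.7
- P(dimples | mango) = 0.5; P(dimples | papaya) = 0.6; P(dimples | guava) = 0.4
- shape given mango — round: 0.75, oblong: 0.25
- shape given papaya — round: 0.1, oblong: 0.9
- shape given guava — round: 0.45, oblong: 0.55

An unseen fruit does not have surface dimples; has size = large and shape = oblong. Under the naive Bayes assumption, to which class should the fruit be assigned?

papaya

mango: 0.25 × 0.1 × (1−0.5) × 0.25 = 0.003125
papaya: 0.45 × 0.65 × (1−0.6) × 0.9 = 0.1053
guava: 0.3 × 0.7 × (1−0.4) × 0.55 = 0.0693
Highest score → papaya.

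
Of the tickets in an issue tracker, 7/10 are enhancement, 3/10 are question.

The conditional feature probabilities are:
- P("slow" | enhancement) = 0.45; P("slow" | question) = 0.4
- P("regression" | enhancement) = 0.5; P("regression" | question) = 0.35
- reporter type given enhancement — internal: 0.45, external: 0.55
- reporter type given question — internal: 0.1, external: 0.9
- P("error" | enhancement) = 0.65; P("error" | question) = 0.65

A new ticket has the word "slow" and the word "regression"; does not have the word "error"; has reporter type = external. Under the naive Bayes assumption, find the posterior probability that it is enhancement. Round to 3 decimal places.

0.696

enhancement: 0.7 × 0.45 × 0.5 × 0.55 × (1−0.65) = 0.03031875
question: 0.3 × 0.4 × 0.35 × 0.9 × (1−0.65) = 0.01323
P(enhancement | x) = 0.03031875 / 0.04354875 ≈ 0.696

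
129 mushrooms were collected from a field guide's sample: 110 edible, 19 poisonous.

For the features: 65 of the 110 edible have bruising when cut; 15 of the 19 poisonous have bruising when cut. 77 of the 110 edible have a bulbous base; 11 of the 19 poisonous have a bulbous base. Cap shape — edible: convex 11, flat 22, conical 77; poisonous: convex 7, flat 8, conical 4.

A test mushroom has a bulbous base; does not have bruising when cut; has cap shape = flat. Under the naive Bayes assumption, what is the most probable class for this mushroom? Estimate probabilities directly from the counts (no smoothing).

edible

edible: (110/129) × (45/110) × (77/110) × (22/110) ≈ 0.0488372
poisonous: (19/129) × (4/19) × (11/19) × (8/19) ≈ 0.00755868
Highest score → edible.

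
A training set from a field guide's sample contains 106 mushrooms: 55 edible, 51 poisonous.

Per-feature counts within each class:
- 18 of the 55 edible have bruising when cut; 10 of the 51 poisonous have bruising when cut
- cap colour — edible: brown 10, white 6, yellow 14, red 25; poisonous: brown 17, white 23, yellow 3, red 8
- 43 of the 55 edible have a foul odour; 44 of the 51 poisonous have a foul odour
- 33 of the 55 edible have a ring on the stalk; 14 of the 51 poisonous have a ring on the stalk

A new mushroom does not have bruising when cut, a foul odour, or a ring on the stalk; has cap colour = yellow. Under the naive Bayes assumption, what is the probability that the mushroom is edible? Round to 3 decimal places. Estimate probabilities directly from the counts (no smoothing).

0.774

edible: (55/106) × (37/55) × (14/55) × (12/55) × (22/55) ≈ 0.00775425
poisonous: (51/106) × (41/51) × (3/51) × (7/51) × (37/51) ≈ 0.00226563
P(edible | x) = 0.00775425 / 0.01001988 ≈ 0.774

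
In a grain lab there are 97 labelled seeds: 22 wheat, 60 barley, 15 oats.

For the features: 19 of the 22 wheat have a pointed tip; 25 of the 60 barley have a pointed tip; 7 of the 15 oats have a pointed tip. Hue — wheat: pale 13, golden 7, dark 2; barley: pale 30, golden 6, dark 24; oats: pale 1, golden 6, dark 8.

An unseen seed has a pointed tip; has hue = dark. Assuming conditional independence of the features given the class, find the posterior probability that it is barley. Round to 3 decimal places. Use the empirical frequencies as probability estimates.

wheat: (22/97) × (19/22) × (2/22) ≈ 0.0178069
barley: (60/97) × (25/60) × (24/60) ≈ 0.103093
oats: (15/97) × (7/15) × (8/15) ≈ 0.038488
P(barley | x) = 0.103093 / 0.1593879 ≈ 0.647

0.647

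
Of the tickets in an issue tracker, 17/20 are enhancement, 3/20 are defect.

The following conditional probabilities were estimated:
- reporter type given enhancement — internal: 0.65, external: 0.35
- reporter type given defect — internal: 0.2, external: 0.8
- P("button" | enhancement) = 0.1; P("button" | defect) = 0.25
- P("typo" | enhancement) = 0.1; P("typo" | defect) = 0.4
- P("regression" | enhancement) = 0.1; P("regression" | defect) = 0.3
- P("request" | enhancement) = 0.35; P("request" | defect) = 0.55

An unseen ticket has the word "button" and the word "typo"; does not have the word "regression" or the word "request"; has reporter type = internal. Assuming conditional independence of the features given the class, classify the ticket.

enhancement: 0.85 × 0.65 × 0.1 × 0.1 × (1−0.1) × (1−0.35) = 0.003232125
defect: 0.15 × 0.2 × 0.25 × 0.4 × (1−0.3) × (1−0.55) = 0.000945
Highest score → enhancement.

enhancement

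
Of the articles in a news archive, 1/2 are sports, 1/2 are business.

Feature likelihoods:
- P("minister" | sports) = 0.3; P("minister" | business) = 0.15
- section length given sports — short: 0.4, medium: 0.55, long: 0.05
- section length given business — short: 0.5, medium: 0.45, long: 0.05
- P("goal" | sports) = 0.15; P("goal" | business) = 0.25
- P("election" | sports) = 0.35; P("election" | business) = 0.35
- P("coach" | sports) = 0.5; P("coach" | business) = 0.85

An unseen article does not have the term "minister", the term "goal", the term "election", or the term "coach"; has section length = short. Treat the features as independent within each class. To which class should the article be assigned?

sports

sports: 0.5 × (1−0.3) × 0.4 × (1−0.15) × (1−0.35) × (1−0.5) = 0.038675
business: 0.5 × (1−0.15) × 0.5 × (1−0.25) × (1−0.35) × (1−0.85) = 0.0155390625
Highest score → sports.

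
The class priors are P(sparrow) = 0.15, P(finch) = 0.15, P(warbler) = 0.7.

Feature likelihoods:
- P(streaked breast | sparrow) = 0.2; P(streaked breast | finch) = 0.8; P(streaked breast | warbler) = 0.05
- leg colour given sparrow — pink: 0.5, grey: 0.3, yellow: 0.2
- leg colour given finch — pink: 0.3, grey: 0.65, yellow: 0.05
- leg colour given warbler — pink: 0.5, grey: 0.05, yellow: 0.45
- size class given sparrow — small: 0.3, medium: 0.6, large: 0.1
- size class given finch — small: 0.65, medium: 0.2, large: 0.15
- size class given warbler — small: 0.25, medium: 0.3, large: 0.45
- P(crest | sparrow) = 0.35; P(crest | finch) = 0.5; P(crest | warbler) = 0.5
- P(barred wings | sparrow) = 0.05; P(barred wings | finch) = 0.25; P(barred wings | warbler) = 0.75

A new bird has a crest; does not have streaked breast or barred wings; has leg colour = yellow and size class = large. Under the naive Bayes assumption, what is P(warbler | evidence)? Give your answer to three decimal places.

0.950

sparrow: 0.15 × (1−0.2) × 0.2 × 0.1 × 0.35 × (1−0.05) = 0.000798
finch: 0.15 × (1−0.8) × 0.05 × 0.15 × 0.5 × (1−0.25) = 0.000084375
warbler: 0.7 × (1−0.05) × 0.45 × 0.45 × 0.5 × (1−0.75) = 0.0168328125
P(warbler | x) = 0.0168328125 / 0.0177151875 ≈ 0.950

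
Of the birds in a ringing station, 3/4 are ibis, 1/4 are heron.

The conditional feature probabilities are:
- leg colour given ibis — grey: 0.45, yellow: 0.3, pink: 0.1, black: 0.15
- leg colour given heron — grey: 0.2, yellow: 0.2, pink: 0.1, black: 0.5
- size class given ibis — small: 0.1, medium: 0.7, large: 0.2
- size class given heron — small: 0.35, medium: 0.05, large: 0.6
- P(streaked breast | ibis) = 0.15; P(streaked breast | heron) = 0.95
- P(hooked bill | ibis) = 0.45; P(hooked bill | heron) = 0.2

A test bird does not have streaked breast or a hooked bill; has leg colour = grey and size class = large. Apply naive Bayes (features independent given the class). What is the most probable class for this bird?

ibis

ibis: 0.75 × 0.45 × 0.2 × (1−0.15) × (1−0.45) = 0.03155625
heron: 0.25 × 0.2 × 0.6 × (1−0.95) × (1−0.2) = 0.0012
Highest score → ibis.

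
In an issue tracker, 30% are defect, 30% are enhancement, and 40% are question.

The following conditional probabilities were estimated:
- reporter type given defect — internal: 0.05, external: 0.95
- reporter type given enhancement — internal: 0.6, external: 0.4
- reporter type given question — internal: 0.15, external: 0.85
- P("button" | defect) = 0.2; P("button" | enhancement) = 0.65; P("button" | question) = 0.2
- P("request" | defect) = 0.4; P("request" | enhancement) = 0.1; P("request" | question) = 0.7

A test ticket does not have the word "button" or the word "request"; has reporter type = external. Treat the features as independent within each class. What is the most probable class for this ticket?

defect: 0.3 × 0.95 × (1−0.2) × (1−0.4) = 0.1368
enhancement: 0.3 × 0.4 × (1−0.65) × (1−0.1) = 0.0378
question: 0.4 × 0.85 × (1−0.2) × (1−0.7) = 0.0816
Highest score → defect.

defect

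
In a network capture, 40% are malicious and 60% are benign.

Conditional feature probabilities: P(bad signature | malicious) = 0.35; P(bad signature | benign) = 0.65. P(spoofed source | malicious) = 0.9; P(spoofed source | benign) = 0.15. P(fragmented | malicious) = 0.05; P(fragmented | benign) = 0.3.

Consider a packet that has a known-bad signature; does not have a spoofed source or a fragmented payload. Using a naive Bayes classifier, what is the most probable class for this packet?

malicious: 0.4 × 0.35 × (1−0.9) × (1−0.05) = 0.0133
benign: 0.6 × 0.65 × (1−0.15) × (1−0.3) = 0.23205
Highest score → benign.

benign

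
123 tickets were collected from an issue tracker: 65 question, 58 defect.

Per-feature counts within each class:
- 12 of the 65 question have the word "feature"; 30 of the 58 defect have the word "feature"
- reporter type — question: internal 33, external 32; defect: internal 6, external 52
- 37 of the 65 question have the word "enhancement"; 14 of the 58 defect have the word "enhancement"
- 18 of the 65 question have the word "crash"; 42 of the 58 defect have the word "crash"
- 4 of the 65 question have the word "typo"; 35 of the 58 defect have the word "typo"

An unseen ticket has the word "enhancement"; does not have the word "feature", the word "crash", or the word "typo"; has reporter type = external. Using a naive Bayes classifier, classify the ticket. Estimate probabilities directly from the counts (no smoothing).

question

question: (65/123) × (53/65) × (32/65) × (37/65) × (47/65) × (61/65) ≈ 0.0819401
defect: (58/123) × (28/58) × (52/58) × (14/58) × (16/58) × (23/58) ≈ 0.00538915
Highest score → question.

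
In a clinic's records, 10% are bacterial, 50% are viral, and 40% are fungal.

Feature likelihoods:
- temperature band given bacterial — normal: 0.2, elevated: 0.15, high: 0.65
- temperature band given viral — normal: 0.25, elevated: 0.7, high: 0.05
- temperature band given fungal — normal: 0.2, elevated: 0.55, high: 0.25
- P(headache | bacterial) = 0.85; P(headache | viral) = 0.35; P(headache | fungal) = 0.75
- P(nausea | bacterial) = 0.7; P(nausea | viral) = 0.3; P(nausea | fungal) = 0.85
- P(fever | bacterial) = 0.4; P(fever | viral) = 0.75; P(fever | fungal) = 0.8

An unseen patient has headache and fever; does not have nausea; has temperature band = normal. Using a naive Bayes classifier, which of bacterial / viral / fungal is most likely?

bacterial: 0.1 × 0.2 × 0.85 × (1−0.7) × 0.4 = 0.00204
viral: 0.5 × 0.25 × 0.35 × (1−0.3) × 0.75 = 0.02296875
fungal: 0.4 × 0.2 × 0.75 × (1−0.85) × 0.8 = 0.0072
Highest score → viral.

viral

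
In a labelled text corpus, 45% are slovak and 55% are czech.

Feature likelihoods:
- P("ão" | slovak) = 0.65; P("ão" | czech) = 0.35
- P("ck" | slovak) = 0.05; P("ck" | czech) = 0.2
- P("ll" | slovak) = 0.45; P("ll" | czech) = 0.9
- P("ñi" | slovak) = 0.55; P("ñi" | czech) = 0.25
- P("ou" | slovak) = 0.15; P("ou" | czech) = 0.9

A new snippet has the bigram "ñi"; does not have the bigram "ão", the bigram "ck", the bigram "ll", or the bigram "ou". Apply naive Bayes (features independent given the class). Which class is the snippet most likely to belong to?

slovak: 0.45 × (1−0.65) × (1−0.05) × (1−0.45) × 0.55 × (1−0.15) = 0.038472328125
czech: 0.55 × (1−0.35) × (1−0.2) × (1−0.9) × 0.25 × (1−0.9) = 0.000715
Highest score → slovak.

slovak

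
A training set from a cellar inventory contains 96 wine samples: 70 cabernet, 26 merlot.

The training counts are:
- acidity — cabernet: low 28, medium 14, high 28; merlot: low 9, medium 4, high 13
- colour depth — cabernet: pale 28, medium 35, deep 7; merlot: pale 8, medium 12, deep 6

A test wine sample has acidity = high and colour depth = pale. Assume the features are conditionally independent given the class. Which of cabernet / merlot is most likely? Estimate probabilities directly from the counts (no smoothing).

cabernet

cabernet: (70/96) × (28/70) × (28/70) ≈ 0.116667
merlot: (26/96) × (13/26) × (8/26) ≈ 0.0416667
Highest score → cabernet.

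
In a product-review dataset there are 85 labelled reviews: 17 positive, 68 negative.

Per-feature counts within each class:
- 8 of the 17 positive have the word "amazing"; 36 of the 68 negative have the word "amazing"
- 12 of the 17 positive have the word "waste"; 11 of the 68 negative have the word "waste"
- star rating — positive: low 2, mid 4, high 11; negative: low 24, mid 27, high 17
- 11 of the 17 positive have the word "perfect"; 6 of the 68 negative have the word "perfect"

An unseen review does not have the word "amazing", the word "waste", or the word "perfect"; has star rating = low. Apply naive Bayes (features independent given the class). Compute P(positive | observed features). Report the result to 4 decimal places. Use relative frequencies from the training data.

0.0126

positive: (17/85) × (9/17) × (5/17) × (2/17) × (6/17) ≈ 0.00129309
negative: (68/85) × (32/68) × (57/68) × (24/68) × (62/68) ≈ 0.101551
P(positive | x) = 0.00129309 / 0.10284409 ≈ 0.0126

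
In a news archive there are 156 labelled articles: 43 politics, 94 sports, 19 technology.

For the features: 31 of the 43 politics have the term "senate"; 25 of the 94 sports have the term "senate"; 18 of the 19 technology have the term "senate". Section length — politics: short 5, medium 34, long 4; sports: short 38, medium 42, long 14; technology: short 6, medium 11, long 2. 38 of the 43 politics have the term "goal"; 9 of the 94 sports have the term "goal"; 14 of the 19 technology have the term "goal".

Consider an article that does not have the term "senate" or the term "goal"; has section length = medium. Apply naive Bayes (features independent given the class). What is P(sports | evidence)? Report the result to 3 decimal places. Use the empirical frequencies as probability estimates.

0.957

politics: (43/156) × (12/43) × (34/43) × (5/43) ≈ 0.00707243
sports: (94/156) × (69/94) × (42/94) × (85/94) ≈ 0.178705
technology: (19/156) × (1/19) × (11/19) × (5/19) ≈ 0.000976632
P(sports | x) = 0.178705 / 0.186754062 ≈ 0.957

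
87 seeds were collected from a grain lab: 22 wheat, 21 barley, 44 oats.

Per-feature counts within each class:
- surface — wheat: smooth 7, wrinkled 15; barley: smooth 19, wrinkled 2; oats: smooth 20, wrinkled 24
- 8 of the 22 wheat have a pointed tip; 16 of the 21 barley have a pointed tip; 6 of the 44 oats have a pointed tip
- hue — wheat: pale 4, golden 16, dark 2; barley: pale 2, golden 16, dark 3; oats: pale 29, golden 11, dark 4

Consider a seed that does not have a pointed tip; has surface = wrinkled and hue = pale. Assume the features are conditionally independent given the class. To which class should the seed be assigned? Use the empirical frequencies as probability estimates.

wheat: (22/87) × (15/22) × (14/22) × (4/22) ≈ 0.0199487
barley: (21/87) × (2/21) × (5/21) × (2/21) ≈ 0.000521281
oats: (44/87) × (24/44) × (38/44) × (29/44) ≈ 0.157025
Highest score → oats.

oats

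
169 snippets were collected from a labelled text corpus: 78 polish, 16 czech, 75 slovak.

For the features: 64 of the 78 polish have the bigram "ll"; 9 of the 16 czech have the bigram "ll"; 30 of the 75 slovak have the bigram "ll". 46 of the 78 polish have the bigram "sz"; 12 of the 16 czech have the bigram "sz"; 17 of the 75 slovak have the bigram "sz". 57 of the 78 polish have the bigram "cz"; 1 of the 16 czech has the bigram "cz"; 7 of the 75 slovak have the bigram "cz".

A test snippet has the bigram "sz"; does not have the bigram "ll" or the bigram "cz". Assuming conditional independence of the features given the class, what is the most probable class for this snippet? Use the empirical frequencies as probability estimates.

polish: (78/169) × (14/78) × (46/78) × (21/78) ≈ 0.0131531
czech: (16/169) × (7/16) × (12/16) × (15/16) ≈ 0.0291235
slovak: (75/169) × (45/75) × (17/75) × (68/75) ≈ 0.0547219
Highest score → slovak.

slovak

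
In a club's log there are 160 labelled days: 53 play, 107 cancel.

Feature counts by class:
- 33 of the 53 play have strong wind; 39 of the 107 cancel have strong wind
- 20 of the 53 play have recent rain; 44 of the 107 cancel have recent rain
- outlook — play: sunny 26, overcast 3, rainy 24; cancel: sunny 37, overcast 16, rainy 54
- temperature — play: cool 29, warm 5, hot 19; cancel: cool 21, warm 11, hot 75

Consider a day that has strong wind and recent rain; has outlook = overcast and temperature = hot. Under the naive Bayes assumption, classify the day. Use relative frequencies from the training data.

play: (53/160) × (33/53) × (20/53) × (3/53) × (19/53) ≈ 0.00157932
cancel: (107/160) × (39/107) × (44/107) × (16/107) × (75/107) ≈ 0.0105058
Highest score → cancel.

cancel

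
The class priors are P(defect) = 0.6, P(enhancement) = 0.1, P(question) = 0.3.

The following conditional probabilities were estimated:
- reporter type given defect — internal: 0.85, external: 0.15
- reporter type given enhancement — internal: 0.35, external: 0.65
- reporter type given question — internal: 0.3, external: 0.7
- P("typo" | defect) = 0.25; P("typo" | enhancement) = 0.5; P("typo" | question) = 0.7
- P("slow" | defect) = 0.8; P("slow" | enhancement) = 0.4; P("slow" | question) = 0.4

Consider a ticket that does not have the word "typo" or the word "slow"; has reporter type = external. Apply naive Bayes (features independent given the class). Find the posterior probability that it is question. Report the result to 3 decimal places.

defect: 0.6 × 0.15 × (1−0.25) × (1−0.8) = 0.0135
enhancement: 0.1 × 0.65 × (1−0.5) × (1−0.4) = 0.0195
question: 0.3 × 0.7 × (1−0.7) × (1−0.4) = 0.0378
P(question | x) = 0.0378 / 0.0708 ≈ 0.534

0.534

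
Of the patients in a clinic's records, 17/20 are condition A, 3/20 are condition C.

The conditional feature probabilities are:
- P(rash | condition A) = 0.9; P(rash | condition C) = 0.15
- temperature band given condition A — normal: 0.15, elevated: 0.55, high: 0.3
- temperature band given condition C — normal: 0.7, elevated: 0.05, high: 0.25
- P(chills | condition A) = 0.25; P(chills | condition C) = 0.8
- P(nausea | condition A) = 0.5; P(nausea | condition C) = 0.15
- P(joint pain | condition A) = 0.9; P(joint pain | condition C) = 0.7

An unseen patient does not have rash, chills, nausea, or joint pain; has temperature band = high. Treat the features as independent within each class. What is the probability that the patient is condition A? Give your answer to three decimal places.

0.370

condition A: 0.85 × (1−0.9) × 0.3 × (1−0.25) × (1−0.5) × (1−0.9) = 0.00095625
condition C: 0.15 × (1−0.15) × 0.25 × (1−0.8) × (1−0.15) × (1−0.7) = 0.001625625
P(condition A | x) = 0.00095625 / 0.002581875 ≈ 0.370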